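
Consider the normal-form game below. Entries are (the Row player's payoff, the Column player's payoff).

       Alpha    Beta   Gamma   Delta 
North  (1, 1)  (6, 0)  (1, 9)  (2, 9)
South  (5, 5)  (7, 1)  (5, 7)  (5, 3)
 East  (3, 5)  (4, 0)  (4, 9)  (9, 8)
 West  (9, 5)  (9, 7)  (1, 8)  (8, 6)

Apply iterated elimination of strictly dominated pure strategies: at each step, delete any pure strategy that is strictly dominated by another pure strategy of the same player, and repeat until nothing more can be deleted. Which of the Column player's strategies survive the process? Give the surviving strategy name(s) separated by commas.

Gamma

The Row player's strategy North is strictly dominated by South (Alpha: 5>1, Beta: 7>6, Gamma: 5>1, Delta: 5>2) and is removed.
For the Column player, Gamma strictly dominates Alpha on the remaining rows (South: 7>5, East: 9>5, West: 8>5); eliminate Alpha.
For the Column player, Gamma strictly dominates Beta on the remaining rows (South: 7>1, East: 9>0, West: 8>7); eliminate Beta.
The Row player's strategy West is strictly dominated by East (Gamma: 4>1, Delta: 9>8) and is removed.
The Column player's strategy Delta is strictly dominated by Gamma (South: 7>3, East: 9>8) and is removed.
For the Row player, South strictly dominates East on the remaining columns (Gamma: 5>4); eliminate East.
Among the remaining strategies, none is strictly dominated by another pure strategy of the same player, so the elimination stops.
Surviving strategies — the Row player: {South}; the Column player: {Gamma}.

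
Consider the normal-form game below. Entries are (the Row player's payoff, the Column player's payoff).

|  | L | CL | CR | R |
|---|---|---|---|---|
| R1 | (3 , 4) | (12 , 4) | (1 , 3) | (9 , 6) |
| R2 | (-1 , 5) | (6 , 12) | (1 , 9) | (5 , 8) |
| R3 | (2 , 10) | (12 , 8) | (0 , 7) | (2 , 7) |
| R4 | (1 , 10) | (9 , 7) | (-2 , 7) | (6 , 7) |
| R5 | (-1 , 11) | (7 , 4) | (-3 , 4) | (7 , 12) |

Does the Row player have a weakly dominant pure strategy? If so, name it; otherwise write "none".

R1 vs R2: L: 3>-1, CL: 12>6, CR: 1=1, R: 9>5.
R1 vs R3: L: 3>2, CL: 12=12, CR: 1>0, R: 9>2.
R1 vs R4: L: 3>1, CL: 12>9, CR: 1>-2, R: 9>6.
R1 vs R5: L: 3>-1, CL: 12>7, CR: 1>-3, R: 9>7.
R1 is at least as good as every other strategy against every opponent action, so it is weakly dominant.

R1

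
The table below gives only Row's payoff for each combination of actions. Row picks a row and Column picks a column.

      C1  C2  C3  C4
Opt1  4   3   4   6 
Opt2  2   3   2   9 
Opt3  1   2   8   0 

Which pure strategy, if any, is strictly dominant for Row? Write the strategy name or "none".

Opt1 fails to dominate Opt2 at C2 (3=3).
Opt2 fails to dominate Opt1 at C1 (2<4).
Opt3 fails to dominate Opt1 at C1 (1<4).
No single strategy dominates all the others.

none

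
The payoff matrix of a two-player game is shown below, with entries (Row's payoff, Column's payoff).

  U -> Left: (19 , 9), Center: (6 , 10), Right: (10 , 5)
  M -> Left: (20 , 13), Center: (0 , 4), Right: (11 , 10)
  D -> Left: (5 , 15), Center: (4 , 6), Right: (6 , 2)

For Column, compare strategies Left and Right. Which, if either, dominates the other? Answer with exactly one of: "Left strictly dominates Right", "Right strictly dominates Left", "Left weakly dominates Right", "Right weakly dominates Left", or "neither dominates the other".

Left's payoffs vs Right's, by Row's action — U: 9>5, M: 13>10, D: 15>2.
Every comparison favours Left, so Left strictly dominates Right.

Left strictly dominates Right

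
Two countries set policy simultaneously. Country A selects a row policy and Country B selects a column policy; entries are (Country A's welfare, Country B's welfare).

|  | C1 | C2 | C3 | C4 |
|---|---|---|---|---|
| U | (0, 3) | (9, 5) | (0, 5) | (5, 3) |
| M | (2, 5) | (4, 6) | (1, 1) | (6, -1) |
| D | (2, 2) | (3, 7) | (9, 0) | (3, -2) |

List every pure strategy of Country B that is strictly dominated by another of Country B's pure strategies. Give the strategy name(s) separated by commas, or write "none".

C1 is strictly dominated by C2 (U: 5>3, M: 6>5, D: 7>2).
Nothing dominates C2: C1 at U (5>3); C3 at U (5=5); C4 at U (5>3).
C3 is not dominated — it holds its own against C1 at U (5>3); C2 at U (5=5); C4 at U (5>3).
C4: dominated, since C2 does at least as well everywhere (U: 5>3, M: 6>-1, D: 7>-2).

C1, C4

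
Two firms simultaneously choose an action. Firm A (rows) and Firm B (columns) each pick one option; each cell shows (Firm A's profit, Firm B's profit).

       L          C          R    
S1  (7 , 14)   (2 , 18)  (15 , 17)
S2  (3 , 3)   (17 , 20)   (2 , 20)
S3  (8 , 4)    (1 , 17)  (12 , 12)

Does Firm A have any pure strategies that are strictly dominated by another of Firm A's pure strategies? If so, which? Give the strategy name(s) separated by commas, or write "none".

none

S1: no other strategy beats it everywhere (S2 at L (7>3); S3 at C (2>1)).
Nothing dominates S2: S1 at C (17>2); S3 at C (17>1).
S3 is not dominated — it holds its own against S1 at L (8>7); S2 at L (8>3).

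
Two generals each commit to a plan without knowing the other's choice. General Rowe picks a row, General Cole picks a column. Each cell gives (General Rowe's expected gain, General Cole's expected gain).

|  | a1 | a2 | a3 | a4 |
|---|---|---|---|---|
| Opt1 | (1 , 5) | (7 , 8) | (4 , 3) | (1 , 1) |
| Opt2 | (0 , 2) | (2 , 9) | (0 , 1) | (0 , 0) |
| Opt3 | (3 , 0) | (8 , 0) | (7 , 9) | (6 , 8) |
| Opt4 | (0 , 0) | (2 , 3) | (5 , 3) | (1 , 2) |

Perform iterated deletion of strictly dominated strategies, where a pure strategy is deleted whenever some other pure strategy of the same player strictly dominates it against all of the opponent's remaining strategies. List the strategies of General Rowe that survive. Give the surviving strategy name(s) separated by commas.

Opt3

For General Rowe, Opt3 strictly dominates Opt1 on the remaining columns (a1: 3>1, a2: 8>7, a3: 7>4, a4: 6>1); eliminate Opt1.
Row Opt2 is eliminated: Opt3 beats it against every remaining column (a1: 3>0, a2: 8>2, a3: 7>0, a4: 6>0).
Row Opt4 is eliminated: Opt3 beats it against every remaining column (a1: 3>0, a2: 8>2, a3: 7>5, a4: 6>1).
Column a1 is eliminated: a3 beats it against every remaining row (Opt3: 9>0).
For General Cole, a3 strictly dominates a2 on the remaining rows (Opt3: 9>0); eliminate a2.
General Cole's strategy a4 is strictly dominated by a3 (Opt3: 9>8) and is removed.
Among the remaining strategies, none is strictly dominated by another pure strategy of the same player, so the elimination stops.
Surviving strategies — General Rowe: {Opt3}; General Cole: {a3}.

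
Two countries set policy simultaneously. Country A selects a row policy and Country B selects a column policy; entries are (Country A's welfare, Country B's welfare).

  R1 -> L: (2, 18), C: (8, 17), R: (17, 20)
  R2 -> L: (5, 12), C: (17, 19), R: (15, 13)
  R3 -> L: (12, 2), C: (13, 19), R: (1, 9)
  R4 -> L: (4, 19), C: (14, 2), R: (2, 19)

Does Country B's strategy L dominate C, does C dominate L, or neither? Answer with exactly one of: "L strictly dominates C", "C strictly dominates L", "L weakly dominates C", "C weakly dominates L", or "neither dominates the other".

neither dominates the other

Compare L to C across each opponent action: R1: 18>17, R2: 12<19, R3: 2<19, R4: 19>2.
L does better at R1, R4 but worse at R2, R3; neither strategy dominates the other.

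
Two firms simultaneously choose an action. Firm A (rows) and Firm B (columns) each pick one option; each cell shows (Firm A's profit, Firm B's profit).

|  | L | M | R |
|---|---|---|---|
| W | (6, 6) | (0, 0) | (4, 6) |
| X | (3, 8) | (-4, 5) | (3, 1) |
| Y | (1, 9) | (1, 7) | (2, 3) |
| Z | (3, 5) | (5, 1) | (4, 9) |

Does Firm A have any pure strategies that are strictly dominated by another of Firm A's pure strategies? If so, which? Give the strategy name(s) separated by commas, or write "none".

W: no other strategy beats it everywhere (X at L (6>3); Y at L (6>1); Z at L (6>3)).
X: dominated, since W does at least as well everywhere (L: 6>3, M: 0>-4, R: 4>3).
Y is strictly dominated by Z (L: 3>1, M: 5>1, R: 4>2).
Z: no other strategy beats it everywhere (W at M (5>0); X at L (3=3); Y at L (3>1)).

X, Y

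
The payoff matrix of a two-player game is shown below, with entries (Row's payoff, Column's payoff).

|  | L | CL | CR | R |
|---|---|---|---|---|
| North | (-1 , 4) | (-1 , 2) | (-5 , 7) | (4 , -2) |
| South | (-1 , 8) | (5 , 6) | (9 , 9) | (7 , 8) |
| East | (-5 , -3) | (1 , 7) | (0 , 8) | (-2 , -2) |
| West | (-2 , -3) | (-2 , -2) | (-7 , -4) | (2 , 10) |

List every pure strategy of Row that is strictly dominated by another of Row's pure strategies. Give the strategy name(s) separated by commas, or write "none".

North: no other strategy beats it everywhere (South at L (-1=-1); East at L (-1>-5); West at L (-1>-2)).
Nothing dominates South: North at L (-1=-1); East at L (-1>-5); West at L (-1>-2).
East: dominated, since South does at least as well everywhere (L: -1>-5, CL: 5>1, CR: 9>0, R: 7>-2).
West: dominated, since North does at least as well everywhere (L: -1>-2, CL: -1>-2, CR: -5>-7, R: 4>2).

East, West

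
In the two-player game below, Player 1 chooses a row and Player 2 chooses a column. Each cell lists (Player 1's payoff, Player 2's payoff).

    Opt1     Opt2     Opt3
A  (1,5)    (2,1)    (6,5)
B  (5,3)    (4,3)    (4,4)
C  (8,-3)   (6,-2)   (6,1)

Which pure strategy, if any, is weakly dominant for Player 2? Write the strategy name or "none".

Opt3

Opt3 vs Opt1: A: 5=5, B: 4>3, C: 1>-3.
Opt3 vs Opt2: A: 5>1, B: 4>3, C: 1>-2.
Opt3 is at least as good as every other strategy against every opponent action, so it is weakly dominant.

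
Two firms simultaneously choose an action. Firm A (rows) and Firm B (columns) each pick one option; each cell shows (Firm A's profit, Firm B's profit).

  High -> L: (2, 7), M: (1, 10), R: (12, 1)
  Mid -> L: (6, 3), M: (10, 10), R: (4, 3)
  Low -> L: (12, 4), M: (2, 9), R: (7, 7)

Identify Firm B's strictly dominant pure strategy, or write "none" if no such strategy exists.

M

M vs L: High: 10>7, Mid: 10>3, Low: 9>4.
M vs R: High: 10>1, Mid: 10>3, Low: 9>7.
M strictly beats every other strategy against every opponent action, so it is strictly dominant.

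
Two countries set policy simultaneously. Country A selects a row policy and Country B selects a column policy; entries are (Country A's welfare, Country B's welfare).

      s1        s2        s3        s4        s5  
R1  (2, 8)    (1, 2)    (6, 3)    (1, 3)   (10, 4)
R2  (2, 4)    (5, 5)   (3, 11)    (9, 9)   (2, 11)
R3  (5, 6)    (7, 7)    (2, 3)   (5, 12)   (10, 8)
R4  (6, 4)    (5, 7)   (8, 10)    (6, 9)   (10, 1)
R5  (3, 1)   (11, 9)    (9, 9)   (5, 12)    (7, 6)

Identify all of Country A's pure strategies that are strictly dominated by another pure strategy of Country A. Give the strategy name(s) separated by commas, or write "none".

none

R1 is not dominated — it holds its own against R2 at s1 (2=2); R3 at s3 (6>2); R4 at s5 (10=10); R5 at s5 (10>7).
R2: no other strategy beats it everywhere (R1 at s1 (2=2); R3 at s3 (3>2); R4 at s2 (5=5); R5 at s4 (9>5)).
R3: no other strategy beats it everywhere (R1 at s1 (5>2); R2 at s1 (5>2); R4 at s2 (7>5); R5 at s1 (5>3)).
R4: no other strategy beats it everywhere (R1 at s1 (6>2); R2 at s1 (6>2); R3 at s1 (6>5); R5 at s1 (6>3)).
R5: no other strategy beats it everywhere (R1 at s1 (3>2); R2 at s1 (3>2); R3 at s2 (11>7); R4 at s2 (11>5)).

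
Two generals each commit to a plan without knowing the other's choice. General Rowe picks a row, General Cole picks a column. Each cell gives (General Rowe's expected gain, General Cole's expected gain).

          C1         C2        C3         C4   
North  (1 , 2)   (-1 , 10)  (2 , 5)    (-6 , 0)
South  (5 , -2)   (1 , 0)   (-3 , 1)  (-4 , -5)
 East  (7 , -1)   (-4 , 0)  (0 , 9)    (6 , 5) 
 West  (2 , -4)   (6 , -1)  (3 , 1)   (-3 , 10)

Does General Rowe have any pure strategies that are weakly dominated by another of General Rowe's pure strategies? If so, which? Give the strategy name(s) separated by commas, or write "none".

North is weakly dominated by West (C1: 2>1, C2: 6>-1, C3: 3>2, C4: -3>-6).
South: no other strategy beats it everywhere (North at C1 (5>1); East at C2 (1>-4); West at C1 (5>2)).
East is not dominated — it holds its own against North at C1 (7>1); South at C1 (7>5); West at C1 (7>2).
Nothing dominates West: North at C1 (2>1); South at C2 (6>1); East at C2 (6>-4).

North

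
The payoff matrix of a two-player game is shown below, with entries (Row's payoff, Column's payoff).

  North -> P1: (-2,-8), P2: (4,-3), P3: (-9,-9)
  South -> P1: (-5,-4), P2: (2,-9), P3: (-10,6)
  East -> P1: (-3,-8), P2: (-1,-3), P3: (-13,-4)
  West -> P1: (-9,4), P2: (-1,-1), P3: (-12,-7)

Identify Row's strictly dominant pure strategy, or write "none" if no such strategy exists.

North

North vs South: P1: -2>-5, P2: 4>2, P3: -9>-10.
North vs East: P1: -2>-3, P2: 4>-1, P3: -9>-13.
North vs West: P1: -2>-9, P2: 4>-1, P3: -9>-12.
North strictly beats every other strategy against every opponent action, so it is strictly dominant.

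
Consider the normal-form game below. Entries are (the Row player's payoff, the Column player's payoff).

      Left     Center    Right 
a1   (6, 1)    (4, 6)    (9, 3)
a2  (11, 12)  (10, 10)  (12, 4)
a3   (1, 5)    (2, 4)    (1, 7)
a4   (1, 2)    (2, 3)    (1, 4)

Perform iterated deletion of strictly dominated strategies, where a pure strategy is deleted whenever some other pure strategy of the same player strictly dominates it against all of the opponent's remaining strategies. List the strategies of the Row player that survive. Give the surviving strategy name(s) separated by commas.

Row a1 is eliminated: a2 beats it against every remaining column (Left: 11>6, Center: 10>4, Right: 12>9).
Row a3 is eliminated: a2 beats it against every remaining column (Left: 11>1, Center: 10>2, Right: 12>1).
Row a4 is eliminated: a2 beats it against every remaining column (Left: 11>1, Center: 10>2, Right: 12>1).
For the Column player, Left strictly dominates Center on the remaining rows (a2: 12>10); eliminate Center.
For the Column player, Left strictly dominates Right on the remaining rows (a2: 12>4); eliminate Right.
Among the remaining strategies, none is strictly dominated by another pure strategy of the same player, so the elimination stops.
Surviving strategies — the Row player: {a2}; the Column player: {Left}.

a2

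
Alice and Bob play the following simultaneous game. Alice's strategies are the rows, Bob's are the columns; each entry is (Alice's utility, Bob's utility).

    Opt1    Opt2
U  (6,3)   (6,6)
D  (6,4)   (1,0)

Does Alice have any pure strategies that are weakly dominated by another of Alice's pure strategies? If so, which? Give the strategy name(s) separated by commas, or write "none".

Nothing dominates U: D at Opt2 (6>1).
U weakly dominates D — Opt1: 6=6, Opt2: 6>1.

D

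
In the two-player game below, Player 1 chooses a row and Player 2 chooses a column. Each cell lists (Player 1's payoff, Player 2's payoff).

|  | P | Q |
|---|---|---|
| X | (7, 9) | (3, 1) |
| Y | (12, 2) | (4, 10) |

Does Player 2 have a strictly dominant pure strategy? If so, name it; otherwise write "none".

none

P fails to dominate Q at Y (2<10).
Q fails to dominate P at X (1<9).
No single strategy dominates all the others.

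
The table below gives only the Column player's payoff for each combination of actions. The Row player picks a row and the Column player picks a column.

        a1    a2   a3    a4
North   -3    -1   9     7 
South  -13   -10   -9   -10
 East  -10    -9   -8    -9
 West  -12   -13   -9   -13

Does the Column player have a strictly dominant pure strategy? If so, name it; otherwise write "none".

a3 vs a1: North: 9>-3, South: -9>-13, East: -8>-10, West: -9>-12.
a3 vs a2: North: 9>-1, South: -9>-10, East: -8>-9, West: -9>-13.
a3 vs a4: North: 9>7, South: -9>-10, East: -8>-9, West: -9>-13.
a3 strictly beats every other strategy against every opponent action, so it is strictly dominant.

a3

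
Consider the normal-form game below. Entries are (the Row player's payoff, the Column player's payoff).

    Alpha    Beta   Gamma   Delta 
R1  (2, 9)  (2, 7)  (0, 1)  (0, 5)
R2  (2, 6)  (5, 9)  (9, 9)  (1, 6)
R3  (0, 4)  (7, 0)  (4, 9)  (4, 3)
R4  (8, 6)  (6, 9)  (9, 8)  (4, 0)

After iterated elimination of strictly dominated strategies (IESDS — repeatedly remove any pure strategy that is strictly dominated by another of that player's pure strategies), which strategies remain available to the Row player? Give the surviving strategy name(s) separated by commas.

R2, R3, R4

The Row player's strategy R1 is strictly dominated by R4 (Alpha: 8>2, Beta: 6>2, Gamma: 9>0, Delta: 4>0) and is removed.
For the Column player, Gamma strictly dominates Alpha on the remaining rows (R2: 9>6, R3: 9>4, R4: 8>6); eliminate Alpha.
The Column player's strategy Delta is strictly dominated by Gamma (R2: 9>6, R3: 9>3, R4: 8>0) and is removed.
Among the remaining strategies, none is strictly dominated by another pure strategy of the same player, so the elimination stops.
Surviving strategies — the Row player: {R2, R3, R4}; the Column player: {Beta, Gamma}.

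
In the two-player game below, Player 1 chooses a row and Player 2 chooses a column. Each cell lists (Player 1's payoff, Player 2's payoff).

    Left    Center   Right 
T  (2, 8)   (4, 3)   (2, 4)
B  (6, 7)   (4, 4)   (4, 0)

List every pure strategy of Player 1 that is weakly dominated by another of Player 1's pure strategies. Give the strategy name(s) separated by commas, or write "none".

B weakly dominates T — Left: 6>2, Center: 4=4, Right: 4>2.
B: no other strategy beats it everywhere (T at Left (6>2)).

T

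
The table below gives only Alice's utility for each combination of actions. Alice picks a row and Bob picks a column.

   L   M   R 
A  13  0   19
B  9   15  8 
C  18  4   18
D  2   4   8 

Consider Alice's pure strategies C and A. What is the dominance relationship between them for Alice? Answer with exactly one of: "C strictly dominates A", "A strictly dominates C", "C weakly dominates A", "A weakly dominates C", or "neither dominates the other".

neither dominates the other

Compare C to A across each choice by Bob: L: 18>13, M: 4>0, R: 18<19.
C does better at L, M but worse at R; neither strategy dominates the other.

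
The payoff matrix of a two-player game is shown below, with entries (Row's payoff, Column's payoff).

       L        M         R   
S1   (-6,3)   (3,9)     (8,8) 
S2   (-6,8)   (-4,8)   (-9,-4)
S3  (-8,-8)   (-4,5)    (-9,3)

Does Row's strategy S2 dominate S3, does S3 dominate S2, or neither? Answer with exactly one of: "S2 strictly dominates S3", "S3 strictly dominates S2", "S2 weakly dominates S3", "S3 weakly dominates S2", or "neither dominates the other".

S2 weakly dominates S3

S2's payoffs vs S3's, by Column's action — L: -6>-8, M: -4=-4, R: -9=-9.
S2 is at least as good everywhere and strictly better somewhere (tied only at M, R), so S2 weakly but not strictly dominates S3.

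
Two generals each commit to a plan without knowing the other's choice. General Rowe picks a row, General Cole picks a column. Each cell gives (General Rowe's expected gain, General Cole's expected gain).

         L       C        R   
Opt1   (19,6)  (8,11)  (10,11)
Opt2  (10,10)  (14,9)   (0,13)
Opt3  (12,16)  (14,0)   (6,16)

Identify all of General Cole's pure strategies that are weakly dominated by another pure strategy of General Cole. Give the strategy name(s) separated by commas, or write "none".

L, C

L: dominated, since R does at least as well everywhere (Opt1: 11>6, Opt2: 13>10, Opt3: 16=16).
C is weakly dominated by R (Opt1: 11=11, Opt2: 13>9, Opt3: 16>0).
Nothing dominates R: L at Opt1 (11>6); C at Opt2 (13>9).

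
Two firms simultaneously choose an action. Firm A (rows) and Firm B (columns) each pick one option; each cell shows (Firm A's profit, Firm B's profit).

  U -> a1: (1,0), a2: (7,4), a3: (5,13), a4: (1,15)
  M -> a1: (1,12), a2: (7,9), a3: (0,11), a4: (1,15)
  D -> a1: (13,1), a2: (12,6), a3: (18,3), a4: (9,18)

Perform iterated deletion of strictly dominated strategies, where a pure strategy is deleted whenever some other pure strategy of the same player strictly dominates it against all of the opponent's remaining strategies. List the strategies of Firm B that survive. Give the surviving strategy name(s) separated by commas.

Firm A's strategy U is strictly dominated by D (a1: 13>1, a2: 12>7, a3: 18>5, a4: 9>1) and is removed.
For Firm A, D strictly dominates M on the remaining columns (a1: 13>1, a2: 12>7, a3: 18>0, a4: 9>1); eliminate M.
For Firm B, a2 strictly dominates a1 on the remaining rows (D: 6>1); eliminate a1.
For Firm B, a4 strictly dominates a2 on the remaining rows (D: 18>6); eliminate a2.
Column a3 is eliminated: a4 beats it against every remaining row (D: 18>3).
Among the remaining strategies, none is strictly dominated by another pure strategy of the same player, so the elimination stops.
Surviving strategies — Firm A: {D}; Firm B: {a4}.

a4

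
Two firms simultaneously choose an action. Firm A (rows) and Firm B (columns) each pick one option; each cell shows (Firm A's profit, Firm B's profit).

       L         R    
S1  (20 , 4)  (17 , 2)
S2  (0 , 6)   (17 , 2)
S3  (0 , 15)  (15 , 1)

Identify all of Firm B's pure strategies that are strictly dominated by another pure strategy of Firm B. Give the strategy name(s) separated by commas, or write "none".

Nothing dominates L: R at S1 (4>2).
L strictly dominates R — S1: 4>2, S2: 6>2, S3: 15>1.

R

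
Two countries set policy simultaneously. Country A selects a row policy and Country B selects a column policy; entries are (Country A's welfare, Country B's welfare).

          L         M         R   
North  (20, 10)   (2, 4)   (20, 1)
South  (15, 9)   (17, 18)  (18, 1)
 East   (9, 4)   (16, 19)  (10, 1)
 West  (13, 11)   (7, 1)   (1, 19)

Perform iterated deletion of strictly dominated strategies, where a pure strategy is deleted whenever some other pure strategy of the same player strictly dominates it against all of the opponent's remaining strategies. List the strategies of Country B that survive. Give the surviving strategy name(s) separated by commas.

Country A's strategy East is strictly dominated by South (L: 15>9, M: 17>16, R: 18>10) and is removed.
Country A's strategy West is strictly dominated by South (L: 15>13, M: 17>7, R: 18>1) and is removed.
Column R is eliminated: L beats it against every remaining row (North: 10>1, South: 9>1).
Among the remaining strategies, none is strictly dominated by another pure strategy of the same player, so the elimination stops.
Surviving strategies — Country A: {North, South}; Country B: {L, M}.

L, M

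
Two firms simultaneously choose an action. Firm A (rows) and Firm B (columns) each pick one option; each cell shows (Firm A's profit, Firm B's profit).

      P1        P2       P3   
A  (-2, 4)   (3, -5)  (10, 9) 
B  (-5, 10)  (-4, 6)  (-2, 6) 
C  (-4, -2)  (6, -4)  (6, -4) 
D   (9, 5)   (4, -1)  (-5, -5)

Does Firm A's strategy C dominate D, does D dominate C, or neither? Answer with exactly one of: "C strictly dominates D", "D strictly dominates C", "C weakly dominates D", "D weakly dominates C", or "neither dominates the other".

neither dominates the other

Compare C to D across every action of Firm B: P1: -4<9, P2: 6>4, P3: 6>-5.
C does better at P2, P3 but worse at P1; neither strategy dominates the other.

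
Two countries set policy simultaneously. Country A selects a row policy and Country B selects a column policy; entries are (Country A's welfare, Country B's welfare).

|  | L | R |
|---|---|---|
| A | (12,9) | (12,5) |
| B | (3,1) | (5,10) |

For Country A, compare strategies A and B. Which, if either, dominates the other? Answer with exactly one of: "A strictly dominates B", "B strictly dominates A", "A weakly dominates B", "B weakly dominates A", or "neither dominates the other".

A strictly dominates B

A's payoffs vs B's, by Country B's action — L: 12>3, R: 12>5.
A gives a strictly higher payoff against each choice by Country B, so A strictly dominates B.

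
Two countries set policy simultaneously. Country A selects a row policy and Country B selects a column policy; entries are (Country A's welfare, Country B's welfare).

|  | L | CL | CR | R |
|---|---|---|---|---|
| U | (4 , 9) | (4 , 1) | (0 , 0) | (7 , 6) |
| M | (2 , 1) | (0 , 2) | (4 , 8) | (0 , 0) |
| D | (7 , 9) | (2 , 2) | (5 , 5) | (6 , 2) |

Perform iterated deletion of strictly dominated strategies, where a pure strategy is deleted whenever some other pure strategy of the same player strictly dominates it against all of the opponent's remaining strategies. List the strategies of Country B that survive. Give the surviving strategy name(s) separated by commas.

Country A's strategy M is strictly dominated by D (L: 7>2, CL: 2>0, CR: 5>4, R: 6>0) and is removed.
Column CL is eliminated: L beats it against every remaining row (U: 9>1, D: 9>2).
Country B's strategy CR is strictly dominated by L (U: 9>0, D: 9>5) and is removed.
Column R is eliminated: L beats it against every remaining row (U: 9>6, D: 9>2).
For Country A, D strictly dominates U on the remaining columns (L: 7>4); eliminate U.
Among the remaining strategies, none is strictly dominated by another pure strategy of the same player, so the elimination stops.
Surviving strategies — Country A: {D}; Country B: {L}.

L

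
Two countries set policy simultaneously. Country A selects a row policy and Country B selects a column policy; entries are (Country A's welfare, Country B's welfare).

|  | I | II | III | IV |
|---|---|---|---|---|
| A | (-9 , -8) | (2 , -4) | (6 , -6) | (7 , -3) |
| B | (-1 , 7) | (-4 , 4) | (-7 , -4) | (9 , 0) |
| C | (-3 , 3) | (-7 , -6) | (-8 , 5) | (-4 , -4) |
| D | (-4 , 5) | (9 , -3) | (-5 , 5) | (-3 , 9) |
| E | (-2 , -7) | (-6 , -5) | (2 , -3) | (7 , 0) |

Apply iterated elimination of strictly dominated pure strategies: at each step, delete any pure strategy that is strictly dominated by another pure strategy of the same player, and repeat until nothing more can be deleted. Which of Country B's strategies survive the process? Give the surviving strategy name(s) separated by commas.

I, II, IV

For Country A, B strictly dominates C on the remaining columns (I: -1>-3, II: -4>-7, III: -7>-8, IV: 9>-4); eliminate C.
Column III is eliminated: IV beats it against every remaining row (A: -3>-6, B: 0>-4, D: 9>5, E: 0>-3).
Country A's strategy E is strictly dominated by B (I: -1>-2, II: -4>-6, IV: 9>7) and is removed.
Among the remaining strategies, none is strictly dominated by another pure strategy of the same player, so the elimination stops.
Surviving strategies — Country A: {A, B, D}; Country B: {I, II, IV}.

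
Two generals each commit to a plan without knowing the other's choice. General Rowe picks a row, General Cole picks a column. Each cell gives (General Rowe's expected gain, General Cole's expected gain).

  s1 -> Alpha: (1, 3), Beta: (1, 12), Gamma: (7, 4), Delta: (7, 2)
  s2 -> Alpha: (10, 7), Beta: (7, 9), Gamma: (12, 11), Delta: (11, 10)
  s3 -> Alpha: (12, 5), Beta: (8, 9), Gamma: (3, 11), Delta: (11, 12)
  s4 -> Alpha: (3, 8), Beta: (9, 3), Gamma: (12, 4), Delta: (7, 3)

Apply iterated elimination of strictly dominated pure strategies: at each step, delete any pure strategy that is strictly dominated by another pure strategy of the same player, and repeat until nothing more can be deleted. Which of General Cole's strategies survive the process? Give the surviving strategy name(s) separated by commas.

General Rowe's strategy s1 is strictly dominated by s2 (Alpha: 10>1, Beta: 7>1, Gamma: 12>7, Delta: 11>7) and is removed.
General Cole's strategy Beta is strictly dominated by Gamma (s2: 11>9, s3: 11>9, s4: 4>3) and is removed.
Among the remaining strategies, none is strictly dominated by another pure strategy of the same player, so the elimination stops.
Surviving strategies — General Rowe: {s2, s3, s4}; General Cole: {Alpha, Gamma, Delta}.

Alpha, Gamma, Delta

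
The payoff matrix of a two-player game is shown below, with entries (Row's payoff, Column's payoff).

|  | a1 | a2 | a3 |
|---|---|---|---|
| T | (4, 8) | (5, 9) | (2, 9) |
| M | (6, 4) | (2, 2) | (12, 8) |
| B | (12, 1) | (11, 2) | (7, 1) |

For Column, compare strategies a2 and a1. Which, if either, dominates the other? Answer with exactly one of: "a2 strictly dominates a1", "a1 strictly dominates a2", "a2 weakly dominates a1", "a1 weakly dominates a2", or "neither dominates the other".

Compare a2 to a1 across each choice by Row: T: 9>8, M: 2<4, B: 2>1.
a2 does better at T, B but worse at M; neither strategy dominates the other.

neither dominates the other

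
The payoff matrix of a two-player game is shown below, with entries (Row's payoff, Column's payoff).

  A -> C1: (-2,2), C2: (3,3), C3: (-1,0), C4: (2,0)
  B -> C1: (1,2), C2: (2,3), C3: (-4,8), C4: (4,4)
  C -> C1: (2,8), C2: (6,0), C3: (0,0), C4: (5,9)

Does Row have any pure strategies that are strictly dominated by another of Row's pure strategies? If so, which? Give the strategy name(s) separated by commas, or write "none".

A, B

A: dominated, since C does at least as well everywhere (C1: 2>-2, C2: 6>3, C3: 0>-1, C4: 5>2).
B is strictly dominated by C (C1: 2>1, C2: 6>2, C3: 0>-4, C4: 5>4).
C: no other strategy beats it everywhere (A at C1 (2>-2); B at C1 (2>1)).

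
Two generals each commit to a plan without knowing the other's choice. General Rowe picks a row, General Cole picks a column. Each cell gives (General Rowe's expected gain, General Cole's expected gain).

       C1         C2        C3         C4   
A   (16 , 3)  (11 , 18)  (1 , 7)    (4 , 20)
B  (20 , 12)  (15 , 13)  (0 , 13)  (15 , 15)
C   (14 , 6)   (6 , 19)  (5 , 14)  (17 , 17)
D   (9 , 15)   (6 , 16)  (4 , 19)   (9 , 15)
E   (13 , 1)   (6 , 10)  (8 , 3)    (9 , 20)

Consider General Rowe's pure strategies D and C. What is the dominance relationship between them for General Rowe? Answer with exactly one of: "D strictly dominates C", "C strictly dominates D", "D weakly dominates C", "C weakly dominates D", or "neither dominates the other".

Compare D to C across every action of General Cole: C1: 9<14, C2: 6=6, C3: 4<5, C4: 9<17.
C is at least as good everywhere and strictly better somewhere (tied at C2), so C weakly dominates D.

C weakly dominates D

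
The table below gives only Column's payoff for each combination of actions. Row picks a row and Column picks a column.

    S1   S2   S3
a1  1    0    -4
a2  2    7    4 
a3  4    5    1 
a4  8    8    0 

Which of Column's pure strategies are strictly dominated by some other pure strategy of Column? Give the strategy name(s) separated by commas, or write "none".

S1 is not dominated — it holds its own against S2 at a1 (1>0); S3 at a1 (1>-4).
S2: no other strategy beats it everywhere (S1 at a2 (7>2); S3 at a1 (0>-4)).
S3 is strictly dominated by S2 (a1: 0>-4, a2: 7>4, a3: 5>1, a4: 8>0).

S3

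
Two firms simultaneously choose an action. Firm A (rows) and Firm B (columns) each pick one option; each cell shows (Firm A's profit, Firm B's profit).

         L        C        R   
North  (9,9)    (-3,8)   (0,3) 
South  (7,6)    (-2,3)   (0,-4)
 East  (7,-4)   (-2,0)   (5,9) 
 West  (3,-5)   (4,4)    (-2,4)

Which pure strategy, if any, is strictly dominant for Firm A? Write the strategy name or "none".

North fails to dominate South at C (-3<-2).
South fails to dominate North at L (7<9).
East fails to dominate North at L (7<9).
West fails to dominate North at L (3<9).
No single strategy dominates all the others.

none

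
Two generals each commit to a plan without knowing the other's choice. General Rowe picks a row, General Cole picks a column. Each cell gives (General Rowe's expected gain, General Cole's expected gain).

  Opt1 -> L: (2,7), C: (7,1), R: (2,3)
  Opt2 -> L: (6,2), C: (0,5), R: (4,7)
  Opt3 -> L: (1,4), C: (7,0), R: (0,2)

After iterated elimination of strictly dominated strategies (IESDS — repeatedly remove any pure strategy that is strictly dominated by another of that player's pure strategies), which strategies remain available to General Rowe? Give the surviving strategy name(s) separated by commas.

Opt2

Column C is eliminated: R beats it against every remaining row (Opt1: 3>1, Opt2: 7>5, Opt3: 2>0).
Row Opt1 is eliminated: Opt2 beats it against every remaining column (L: 6>2, R: 4>2).
For General Rowe, Opt2 strictly dominates Opt3 on the remaining columns (L: 6>1, R: 4>0); eliminate Opt3.
Column L is eliminated: R beats it against every remaining row (Opt2: 7>2).
Among the remaining strategies, none is strictly dominated by another pure strategy of the same player, so the elimination stops.
Surviving strategies — General Rowe: {Opt2}; General Cole: {R}.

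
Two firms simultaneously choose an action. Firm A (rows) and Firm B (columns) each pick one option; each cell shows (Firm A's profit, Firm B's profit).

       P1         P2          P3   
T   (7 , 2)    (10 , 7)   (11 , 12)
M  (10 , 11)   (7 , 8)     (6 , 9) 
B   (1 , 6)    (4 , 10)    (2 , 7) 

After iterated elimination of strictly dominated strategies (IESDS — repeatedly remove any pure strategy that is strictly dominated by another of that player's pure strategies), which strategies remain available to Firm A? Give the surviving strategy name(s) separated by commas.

Row B is eliminated: T beats it against every remaining column (P1: 7>1, P2: 10>4, P3: 11>2).
Firm B's strategy P2 is strictly dominated by P3 (T: 12>7, M: 9>8) and is removed.
Among the remaining strategies, none is strictly dominated by another pure strategy of the same player, so the elimination stops.
Surviving strategies — Firm A: {T, M}; Firm B: {P1, P3}.

T, M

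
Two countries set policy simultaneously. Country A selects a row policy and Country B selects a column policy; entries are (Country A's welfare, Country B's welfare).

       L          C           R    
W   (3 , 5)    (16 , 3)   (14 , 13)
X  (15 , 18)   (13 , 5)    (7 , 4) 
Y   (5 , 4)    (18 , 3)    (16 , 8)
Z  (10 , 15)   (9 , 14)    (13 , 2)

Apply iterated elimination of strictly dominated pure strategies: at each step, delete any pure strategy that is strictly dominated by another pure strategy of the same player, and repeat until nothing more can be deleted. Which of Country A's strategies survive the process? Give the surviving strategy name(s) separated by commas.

X, Y, Z

Row W is eliminated: Y beats it against every remaining column (L: 5>3, C: 18>16, R: 16>14).
Column C is eliminated: L beats it against every remaining row (X: 18>5, Y: 4>3, Z: 15>14).
Among the remaining strategies, none is strictly dominated by another pure strategy of the same player, so the elimination stops.
Surviving strategies — Country A: {X, Y, Z}; Country B: {L, R}.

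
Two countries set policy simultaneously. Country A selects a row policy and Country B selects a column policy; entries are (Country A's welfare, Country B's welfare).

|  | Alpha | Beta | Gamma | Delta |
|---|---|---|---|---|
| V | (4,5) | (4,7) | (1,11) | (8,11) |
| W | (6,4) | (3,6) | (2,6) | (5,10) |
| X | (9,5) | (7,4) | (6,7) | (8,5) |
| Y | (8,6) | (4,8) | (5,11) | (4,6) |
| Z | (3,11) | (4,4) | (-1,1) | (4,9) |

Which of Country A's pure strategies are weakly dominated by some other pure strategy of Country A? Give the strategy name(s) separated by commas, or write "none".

V, W, Y, Z

X weakly dominates V — Alpha: 9>4, Beta: 7>4, Gamma: 6>1, Delta: 8=8.
W: dominated, since X does at least as well everywhere (Alpha: 9>6, Beta: 7>3, Gamma: 6>2, Delta: 8>5).
X: no other strategy beats it everywhere (V at Alpha (9>4); W at Alpha (9>6); Y at Alpha (9>8); Z at Alpha (9>3)).
Y: dominated, since X does at least as well everywhere (Alpha: 9>8, Beta: 7>4, Gamma: 6>5, Delta: 8>4).
V weakly dominates Z — Alpha: 4>3, Beta: 4=4, Gamma: 1>-1, Delta: 8>4.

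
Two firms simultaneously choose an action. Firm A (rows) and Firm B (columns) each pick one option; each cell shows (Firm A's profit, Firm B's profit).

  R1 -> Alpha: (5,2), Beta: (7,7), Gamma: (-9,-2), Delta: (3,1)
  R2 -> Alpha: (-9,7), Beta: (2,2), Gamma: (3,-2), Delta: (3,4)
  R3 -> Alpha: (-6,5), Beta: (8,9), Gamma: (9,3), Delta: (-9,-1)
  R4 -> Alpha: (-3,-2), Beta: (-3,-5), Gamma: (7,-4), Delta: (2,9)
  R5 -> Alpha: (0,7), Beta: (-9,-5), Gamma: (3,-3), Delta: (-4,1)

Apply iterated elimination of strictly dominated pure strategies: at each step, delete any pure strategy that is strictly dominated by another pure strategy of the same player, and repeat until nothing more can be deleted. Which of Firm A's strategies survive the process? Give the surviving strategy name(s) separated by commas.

R3

Column Gamma is eliminated: Alpha beats it against every remaining row (R1: 2>-2, R2: 7>-2, R3: 5>3, R4: -2>-4, R5: 7>-3).
For Firm A, R1 strictly dominates R4 on the remaining columns (Alpha: 5>-3, Beta: 7>-3, Delta: 3>2); eliminate R4.
Row R5 is eliminated: R1 beats it against every remaining column (Alpha: 5>0, Beta: 7>-9, Delta: 3>-4).
Firm B's strategy Delta is strictly dominated by Alpha (R1: 2>1, R2: 7>4, R3: 5>-1) and is removed.
For Firm A, R1 strictly dominates R2 on the remaining columns (Alpha: 5>-9, Beta: 7>2); eliminate R2.
Column Alpha is eliminated: Beta beats it against every remaining row (R1: 7>2, R3: 9>5).
Firm A's strategy R1 is strictly dominated by R3 (Beta: 8>7) and is removed.
Among the remaining strategies, none is strictly dominated by another pure strategy of the same player, so the elimination stops.
Surviving strategies — Firm A: {R3}; Firm B: {Beta}.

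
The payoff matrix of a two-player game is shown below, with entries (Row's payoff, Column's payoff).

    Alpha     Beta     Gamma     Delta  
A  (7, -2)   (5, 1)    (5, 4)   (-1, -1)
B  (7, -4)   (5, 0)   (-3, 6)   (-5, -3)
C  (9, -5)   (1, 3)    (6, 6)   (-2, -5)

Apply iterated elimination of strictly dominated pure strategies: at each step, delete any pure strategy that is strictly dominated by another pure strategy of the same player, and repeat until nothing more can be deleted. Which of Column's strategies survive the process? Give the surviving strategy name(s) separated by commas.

Gamma

Column Alpha is eliminated: Beta beats it against every remaining row (A: 1>-2, B: 0>-4, C: 3>-5).
For Column, Gamma strictly dominates Beta on the remaining rows (A: 4>1, B: 6>0, C: 6>3); eliminate Beta.
For Row, A strictly dominates B on the remaining columns (Gamma: 5>-3, Delta: -1>-5); eliminate B.
Column's strategy Delta is strictly dominated by Gamma (A: 4>-1, C: 6>-5) and is removed.
Row's strategy A is strictly dominated by C (Gamma: 6>5) and is removed.
Among the remaining strategies, none is strictly dominated by another pure strategy of the same player, so the elimination stops.
Surviving strategies — Row: {C}; Column: {Gamma}.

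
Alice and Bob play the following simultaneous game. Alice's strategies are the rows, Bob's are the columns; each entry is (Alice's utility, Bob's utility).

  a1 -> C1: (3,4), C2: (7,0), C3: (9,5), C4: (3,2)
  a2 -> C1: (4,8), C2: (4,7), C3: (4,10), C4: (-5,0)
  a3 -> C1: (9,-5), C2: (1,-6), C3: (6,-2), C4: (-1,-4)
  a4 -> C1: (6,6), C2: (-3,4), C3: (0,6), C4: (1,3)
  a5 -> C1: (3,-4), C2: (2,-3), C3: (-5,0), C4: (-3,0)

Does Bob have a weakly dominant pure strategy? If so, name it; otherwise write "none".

C3 vs C1: a1: 5>4, a2: 10>8, a3: -2>-5, a4: 6=6, a5: 0>-4.
C3 vs C2: a1: 5>0, a2: 10>7, a3: -2>-6, a4: 6>4, a5: 0>-3.
C3 vs C4: a1: 5>2, a2: 10>0, a3: -2>-4, a4: 6>3, a5: 0=0.
C3 is at least as good as every other strategy against every opponent action, so it is weakly dominant.

C3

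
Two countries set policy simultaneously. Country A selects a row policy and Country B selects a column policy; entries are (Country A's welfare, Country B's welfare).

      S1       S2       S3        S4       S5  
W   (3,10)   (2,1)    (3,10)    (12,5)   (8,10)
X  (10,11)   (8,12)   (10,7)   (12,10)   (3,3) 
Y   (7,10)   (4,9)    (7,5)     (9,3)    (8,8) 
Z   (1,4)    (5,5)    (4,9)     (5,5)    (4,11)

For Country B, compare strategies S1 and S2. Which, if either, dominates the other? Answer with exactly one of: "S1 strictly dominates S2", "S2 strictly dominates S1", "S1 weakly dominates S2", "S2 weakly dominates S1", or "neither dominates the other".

Compare S1 to S2 across each opponent action: W: 10>1, X: 11<12, Y: 10>9, Z: 4<5.
S1 does better at W, Y but worse at X, Z; neither strategy dominates the other.

neither dominates the other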